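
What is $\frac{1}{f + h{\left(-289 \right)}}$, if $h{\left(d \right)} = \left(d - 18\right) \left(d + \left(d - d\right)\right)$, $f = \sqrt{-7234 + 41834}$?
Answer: $\frac{88723}{7871736129} - \frac{10 \sqrt{346}}{7871736129} \approx 1.1247 \cdot 10^{-5}$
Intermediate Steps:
$f = 10 \sqrt{346}$ ($f = \sqrt{34600} = 10 \sqrt{346} \approx 186.01$)
$h{\left(d \right)} = d \left(-18 + d\right)$ ($h{\left(d \right)} = \left(-18 + d\right) \left(d + 0\right) = \left(-18 + d\right) d = d \left(-18 + d\right)$)
$\frac{1}{f + h{\left(-289 \right)}} = \frac{1}{10 \sqrt{346} - 289 \left(-18 - 289\right)} = \frac{1}{10 \sqrt{346} - -88723} = \frac{1}{10 \sqrt{346} + 88723} = \frac{1}{88723 + 10 \sqrt{346}}$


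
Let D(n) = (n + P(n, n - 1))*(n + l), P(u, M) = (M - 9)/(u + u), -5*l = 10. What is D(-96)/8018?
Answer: 448987/384864 ≈ 1.1666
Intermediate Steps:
l = -2 (l = -⅕*10 = -2)
P(u, M) = (-9 + M)/(2*u) (P(u, M) = (-9 + M)/((2*u)) = (-9 + M)*(1/(2*u)) = (-9 + M)/(2*u))
D(n) = (-2 + n)*(n + (-10 + n)/(2*n)) (D(n) = (n + (-9 + (n - 1))/(2*n))*(n - 2) = (n + (-9 + (-1 + n))/(2*n))*(-2 + n) = (n + (-10 + n)/(2*n))*(-2 + n) = (-2 + n)*(n + (-10 + n)/(2*n)))
D(-96)/8018 = (-6 + (-96)² + 10/(-96) - 3/2*(-96))/8018 = (-6 + 9216 + 10*(-1/96) + 144)*(1/8018) = (-6 + 9216 - 5/48 + 144)*(1/8018) = (448987/48)*(1/8018) = 448987/384864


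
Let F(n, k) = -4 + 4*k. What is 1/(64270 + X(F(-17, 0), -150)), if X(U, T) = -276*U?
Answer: 1/65374 ≈ 1.5297e-5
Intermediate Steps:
1/(64270 + X(F(-17, 0), -150)) = 1/(64270 - 276*(-4 + 4*0)) = 1/(64270 - 276*(-4 + 0)) = 1/(64270 - 276*(-4)) = 1/(64270 + 1104) = 1/65374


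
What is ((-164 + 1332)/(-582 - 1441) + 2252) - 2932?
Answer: -1376808/2023 ≈ -680.58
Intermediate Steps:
((-164 + 1332)/(-582 - 1441) + 2252) - 2932 = (1168/(-2023) + 2252) - 2932 = (1168*(-1/2023) + 2252) - 2932 = (-1168/2023 + 2252) - 2932 = 4554628/2023 - 2932 = -1376808/2023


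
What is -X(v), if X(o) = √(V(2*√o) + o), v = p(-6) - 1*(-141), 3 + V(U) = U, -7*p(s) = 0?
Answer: -√(138 + 2*√141) ≈ -12.718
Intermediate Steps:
p(s) = 0 (p(s) = -⅐*0 = 0)
V(U) = -3 + U
v = 141 (v = 0 - 1*(-141) = 0 + 141 = 141)
X(o) = √(-3 + o + 2*√o) (X(o) = √((-3 + 2*√o) + o) = √(-3 + o + 2*√o))
-X(v) = -√(-3 + 141 + 2*√141) = -√(138 + 2*√141)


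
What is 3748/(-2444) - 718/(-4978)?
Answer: -2112844/1520779 ≈ -1.3893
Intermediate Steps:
3748/(-2444) - 718/(-4978) = 3748*(-1/2444) - 718*(-1/4978) = -937/611 + 359/2489 = -2112844/1520779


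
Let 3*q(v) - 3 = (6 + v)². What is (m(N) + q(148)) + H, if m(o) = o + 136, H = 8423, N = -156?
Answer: 48928/3 ≈ 16309.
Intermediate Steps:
q(v) = 1 + (6 + v)²/3
m(o) = 136 + o
(m(N) + q(148)) + H = ((136 - 156) + (1 + (6 + 148)²/3)) + 8423 = (-20 + (1 + (⅓)*154²)) + 8423 = (-20 + (1 + (⅓)*23716)) + 8423 = (-20 + (1 + 23716/3)) + 8423 = (-20 + 23719/3) + 8423 = 23659/3 + 8423 = 48928/3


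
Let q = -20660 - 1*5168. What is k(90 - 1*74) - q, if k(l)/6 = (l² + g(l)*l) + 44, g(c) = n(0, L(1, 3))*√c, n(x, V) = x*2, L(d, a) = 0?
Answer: 27628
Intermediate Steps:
n(x, V) = 2*x
g(c) = 0 (g(c) = (2*0)*√c = 0*√c = 0)
k(l) = 264 + 6*l² (k(l) = 6*((l² + 0*l) + 44) = 6*((l² + 0) + 44) = 6*(l² + 44) = 6*(44 + l²) = 264 + 6*l²)
q = -25828 (q = -20660 - 5168 = -25828)
k(90 - 1*74) - q = (264 + 6*(90 - 1*74)²) - 1*(-25828) = (264 + 6*(90 - 74)²) + 25828 = (264 + 6*16²) + 25828 = (264 + 6*256) + 25828 = (264 + 1536) + 25828 = 1800 + 25828 = 27628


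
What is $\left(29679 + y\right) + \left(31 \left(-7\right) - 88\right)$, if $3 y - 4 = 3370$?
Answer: $\frac{91496}{3} \approx 30499.0$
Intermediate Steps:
$y = \frac{3374}{3}$ ($y = \frac{4}{3} + \frac{1}{3} \cdot 3370 = \frac{4}{3} + \frac{3370}{3} = \frac{3374}{3} \approx 1124.7$)
$\left(29679 + y\right) + \left(31 \left(-7\right) - 88\right) = \left(29679 + \frac{3374}{3}\right) + \left(31 \left(-7\right) - 88\right) = \frac{92411}{3} - 305 = \frac{91496}{3}$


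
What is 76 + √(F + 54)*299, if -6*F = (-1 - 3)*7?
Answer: 76 + 1196*√33/3 ≈ 2366.2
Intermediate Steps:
F = 14/3 (F = -(-1 - 3)*7/6 = -(-2)*7/3 = -⅙*(-28) = 14/3 ≈ 4.6667)
76 + √(F + 54)*299 = 76 + √(14/3 + 54)*299 = 76 + √(176/3)*299 = 76 + (4*√33/3)*299 = 76 + 1196*√33/3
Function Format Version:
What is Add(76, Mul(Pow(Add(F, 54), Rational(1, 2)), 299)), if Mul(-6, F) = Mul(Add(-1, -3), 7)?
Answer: Add(76, Mul(Rational(1196, 3), Pow(33, Rational(1, 2)))) ≈ 2366.2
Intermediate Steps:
F = Rational(14, 3) (F = Mul(Rational(-1, 6), Mul(Add(-1, -3), 7)) = Mul(Rational(-1, 6), Mul(-4, 7)) = Mul(Rational(-1, 6), -28) = Rational(14, 3) ≈ 4.6667)
Add(76, Mul(Pow(Add(F, 54), Rational(1, 2)), 299)) = Add(76, Mul(Pow(Add(Rational(14, 3), 54), Rational(1, 2)), 299)) = Add(76, Mul(Pow(Rational(176, 3), Rational(1, 2)), 299)) = Add(76, Mul(Mul(Rational(4, 3), Pow(33, Rational(1, 2))), 299)) = Add(76, Mul(Rational(1196, 3), Pow(33, Rational(1, 2))))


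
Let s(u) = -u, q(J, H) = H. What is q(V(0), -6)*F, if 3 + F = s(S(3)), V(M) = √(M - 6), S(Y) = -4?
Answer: -6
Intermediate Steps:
V(M) = √(-6 + M)
F = 1 (F = -3 - 1*(-4) = -3 + 4 = 1)
q(V(0), -6)*F = -6*1 = -6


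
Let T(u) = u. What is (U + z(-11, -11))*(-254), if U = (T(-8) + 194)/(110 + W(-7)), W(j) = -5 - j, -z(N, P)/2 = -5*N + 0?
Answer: 770509/28 ≈ 27518.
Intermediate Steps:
z(N, P) = 10*N (z(N, P) = -2*(-5*N + 0) = -(-10)*N = 10*N)
U = 93/56 (U = (-8 + 194)/(110 + (-5 - 1*(-7))) = 186/(110 + (-5 + 7)) = 186/(110 + 2) = 186/112 = 186*(1/112) = 93/56 ≈ 1.6607)
(U + z(-11, -11))*(-254) = (93/56 + 10*(-11))*(-254) = (93/56 - 110)*(-254) = -6067/56*(-254) = 770509/28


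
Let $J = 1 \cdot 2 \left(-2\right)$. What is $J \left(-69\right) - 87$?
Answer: $189$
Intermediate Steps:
$J = -4$ ($J = 2 \left(-2\right) = -4$)
$J \left(-69\right) - 87 = \left(-4\right) \left(-69\right) - 87 = 276 - 87 = 189$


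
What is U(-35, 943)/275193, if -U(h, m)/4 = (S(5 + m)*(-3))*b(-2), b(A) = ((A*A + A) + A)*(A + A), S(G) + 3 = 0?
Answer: 0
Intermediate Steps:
S(G) = -3 (S(G) = -3 + 0 = -3)
b(A) = 2*A*(A**2 + 2*A) (b(A) = ((A**2 + A) + A)*(2*A) = ((A + A**2) + A)*(2*A) = (A**2 + 2*A)*(2*A) = 2*A*(A**2 + 2*A))
U(h, m) = 0 (U(h, m) = -4*(-3*(-3))*2*(-2)**2*(2 - 2) = -36*2*4*0 = -36*0 = -4*0 = 0)
U(-35, 943)/275193 = 0/275193 = 0*(1/275193) = 0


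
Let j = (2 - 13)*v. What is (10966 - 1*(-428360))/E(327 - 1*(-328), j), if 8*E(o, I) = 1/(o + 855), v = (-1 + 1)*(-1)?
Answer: 5307058080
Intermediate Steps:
v = 0 (v = 0*(-1) = 0)
j = 0 (j = (2 - 13)*0 = -11*0 = 0)
E(o, I) = 1/(8*(855 + o)) (E(o, I) = 1/(8*(o + 855)) = 1/(8*(855 + o)))
(10966 - 1*(-428360))/E(327 - 1*(-328), j) = (10966 - 1*(-428360))/((1/(8*(855 + (327 - 1*(-328)))))) = (10966 + 428360)/((1/(8*(855 + (327 + 328))))) = 439326/((1/(8*(855 + 655)))) = 439326/(((1/8)/1510)) = 439326/(((1/8)*(1/1510))) = 439326/(1/12080) = 439326*12080 = 5307058080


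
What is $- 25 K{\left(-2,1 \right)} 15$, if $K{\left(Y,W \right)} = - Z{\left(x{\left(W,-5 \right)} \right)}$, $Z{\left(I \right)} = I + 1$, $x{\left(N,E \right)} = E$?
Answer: $-1500$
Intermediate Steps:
$Z{\left(I \right)} = 1 + I$
$K{\left(Y,W \right)} = 4$ ($K{\left(Y,W \right)} = - (1 - 5) = \left(-1\right) \left(-4\right) = 4$)
$- 25 K{\left(-2,1 \right)} 15 = \left(-25\right) 4 \cdot 15 = \left(-100\right) 15 = -1500$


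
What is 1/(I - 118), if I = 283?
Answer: 1/165 ≈ 0.0060606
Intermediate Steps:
1/(I - 118) = 1/(283 - 118) = 1/165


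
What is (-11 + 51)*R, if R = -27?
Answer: -1080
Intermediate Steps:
(-11 + 51)*R = (-11 + 51)*(-27) = 40*(-27) = -1080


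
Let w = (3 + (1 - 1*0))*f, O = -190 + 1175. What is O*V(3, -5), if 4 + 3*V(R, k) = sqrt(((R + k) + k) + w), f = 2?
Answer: -985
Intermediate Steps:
O = 985
w = 8 (w = (3 + (1 - 1*0))*2 = (3 + (1 + 0))*2 = (3 + 1)*2 = 4*2 = 8)
V(R, k) = -4/3 + sqrt(8 + R + 2*k)/3 (V(R, k) = -4/3 + sqrt(((R + k) + k) + 8)/3 = -4/3 + sqrt((R + 2*k) + 8)/3 = -4/3 + sqrt(8 + R + 2*k)/3)
O*V(3, -5) = 985*(-4/3 + sqrt(8 + 3 + 2*(-5))/3) = 985*(-4/3 + sqrt(8 + 3 - 10)/3) = 985*(-4/3 + sqrt(1)/3) = 985*(-4/3 + (1/3)*1) = 985*(-4/3 + 1/3) = 985*(-1) = -985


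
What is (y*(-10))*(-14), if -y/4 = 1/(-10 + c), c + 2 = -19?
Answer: 560/31 ≈ 18.065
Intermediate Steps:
c = -21 (c = -2 - 19 = -21)
y = 4/31 (y = -4/(-10 - 21) = -4/(-31) = -4*(-1/31) = 4/31 ≈ 0.12903)
(y*(-10))*(-14) = ((4/31)*(-10))*(-14) = -40/31*(-14) = 560/31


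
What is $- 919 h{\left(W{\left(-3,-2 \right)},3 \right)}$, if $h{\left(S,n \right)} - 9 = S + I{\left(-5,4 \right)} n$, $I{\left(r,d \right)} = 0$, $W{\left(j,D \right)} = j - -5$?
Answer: $-10109$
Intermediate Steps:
$W{\left(j,D \right)} = 5 + j$ ($W{\left(j,D \right)} = j + 5 = 5 + j$)
$h{\left(S,n \right)} = 9 + S$ ($h{\left(S,n \right)} = 9 + \left(S + 0 n\right) = 9 + \left(S + 0\right) = 9 + S$)
$- 919 h{\left(W{\left(-3,-2 \right)},3 \right)} = - 919 \left(9 + \left(5 - 3\right)\right) = - 919 \left(9 + 2\right) = \left(-919\right) 11 = -10109$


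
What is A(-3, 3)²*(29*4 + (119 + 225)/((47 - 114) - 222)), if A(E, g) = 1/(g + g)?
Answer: 2765/867 ≈ 3.1892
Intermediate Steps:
A(E, g) = 1/(2*g)
A(-3, 3)²*(29*4 + (119 + 225)/((47 - 114) - 222)) = ((½)/3)²*(29*4 + (119 + 225)/((47 - 114) - 222)) = ((½)*(⅓))²*(116 + 344/(-67 - 222)) = (⅙)²*(116 + 344/(-289)) = (116 + 344*(-1/289))/36 = (116 - 344/289)/36 = (1/36)*(33180/289) = 2765/867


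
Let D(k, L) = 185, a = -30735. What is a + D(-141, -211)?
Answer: -30550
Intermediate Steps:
a + D(-141, -211) = -30735 + 185 = -30550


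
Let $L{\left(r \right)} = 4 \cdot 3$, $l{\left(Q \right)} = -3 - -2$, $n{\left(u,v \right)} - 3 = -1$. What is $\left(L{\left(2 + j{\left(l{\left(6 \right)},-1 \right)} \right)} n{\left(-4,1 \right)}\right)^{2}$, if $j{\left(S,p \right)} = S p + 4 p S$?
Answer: $576$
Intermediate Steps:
$n{\left(u,v \right)} = 2$ ($n{\left(u,v \right)} = 3 - 1 = 2$)
$l{\left(Q \right)} = -1$ ($l{\left(Q \right)} = -3 + 2 = -1$)
$j{\left(S,p \right)} = 5 S p$ ($j{\left(S,p \right)} = S p + 4 S p = 5 S p$)
$L{\left(r \right)} = 12$
$\left(L{\left(2 + j{\left(l{\left(6 \right)},-1 \right)} \right)} n{\left(-4,1 \right)}\right)^{2} = \left(12 \cdot 2\right)^{2} = 24^{2} = 576$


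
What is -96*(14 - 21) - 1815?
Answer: -1143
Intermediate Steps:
-96*(14 - 21) - 1815 = -96*(-7) - 1815 = 672 - 1815 = -1143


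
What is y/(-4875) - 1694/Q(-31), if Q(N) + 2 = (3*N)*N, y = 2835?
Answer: -1095059/936325 ≈ -1.1695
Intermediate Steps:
Q(N) = -2 + 3*N² (Q(N) = -2 + (3*N)*N = -2 + 3*N²)
y/(-4875) - 1694/Q(-31) = 2835/(-4875) - 1694/(-2 + 3*(-31)²) = 2835*(-1/4875) - 1694/(-2 + 3*961) = -189/325 - 1694/(-2 + 2883) = -189/325 - 1694/2881 = -1095059/936325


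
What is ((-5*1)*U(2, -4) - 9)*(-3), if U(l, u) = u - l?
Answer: -63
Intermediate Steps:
((-5*1)*U(2, -4) - 9)*(-3) = ((-5*1)*(-4 - 1*2) - 9)*(-3) = (-5*(-4 - 2) - 9)*(-3) = (-5*(-6) - 9)*(-3) = (30 - 9)*(-3) = 21*(-3) = -63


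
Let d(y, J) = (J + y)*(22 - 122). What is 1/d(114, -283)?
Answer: 1/16900 ≈ 5.9172e-5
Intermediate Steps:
d(y, J) = -100*J - 100*y (d(y, J) = (J + y)*(-100) = -100*J - 100*y)
1/d(114, -283) = 1/(-100*(-283) - 100*114) = 1/(28300 - 11400) = 1/16900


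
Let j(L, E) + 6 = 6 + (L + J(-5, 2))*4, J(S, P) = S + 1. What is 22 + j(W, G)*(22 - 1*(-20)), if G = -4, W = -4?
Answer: -1322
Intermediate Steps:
J(S, P) = 1 + S
j(L, E) = -16 + 4*L (j(L, E) = -6 + (6 + (L + (1 - 5))*4) = -6 + (6 + (L - 4)*4) = -6 + (6 + (-4 + L)*4) = -6 + (6 + (-16 + 4*L)) = -6 + (-10 + 4*L) = -16 + 4*L)
22 + j(W, G)*(22 - 1*(-20)) = 22 + (-16 + 4*(-4))*(22 - 1*(-20)) = 22 + (-16 - 16)*(22 + 20) = 22 - 32*42 = 22 - 1344 = -1322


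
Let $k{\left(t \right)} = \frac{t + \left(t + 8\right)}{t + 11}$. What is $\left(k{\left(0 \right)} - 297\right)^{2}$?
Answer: $\frac{10621081}{121} \approx 87778.0$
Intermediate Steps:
$k{\left(t \right)} = \frac{8 + 2 t}{11 + t}$ ($k{\left(t \right)} = \frac{t + \left(8 + t\right)}{11 + t} = \frac{8 + 2 t}{11 + t}$)
$\left(k{\left(0 \right)} - 297\right)^{2} = \left(\frac{2 \left(4 + 0\right)}{11 + 0} - 297\right)^{2} = \left(2 \cdot \frac{1}{11} \cdot 4 - 297\right)^{2} = \left(\frac{8}{11} - 297\right)^{2} = \left(- \frac{3259}{11}\right)^{2} = \frac{10621081}{121}$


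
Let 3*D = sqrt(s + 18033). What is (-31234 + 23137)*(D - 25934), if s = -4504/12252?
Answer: 209987598 - 2699*sqrt(169181598039)/3063 ≈ 2.0963e+8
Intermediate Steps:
s = -1126/3063 (s = -4504*1/12252 = -1126/3063 ≈ -0.36761)
D = sqrt(169181598039)/9189 (D = sqrt(-1126/3063 + 18033)/3 = sqrt(55233953/3063)/3 = (sqrt(169181598039)/3063)/3 = sqrt(169181598039)/9189 ≈ 44.762)
(-31234 + 23137)*(D - 25934) = (-31234 + 23137)*(sqrt(169181598039)/9189 - 25934) = -8097*(-25934 + sqrt(169181598039)/9189) = 209987598 - 2699*sqrt(169181598039)/3063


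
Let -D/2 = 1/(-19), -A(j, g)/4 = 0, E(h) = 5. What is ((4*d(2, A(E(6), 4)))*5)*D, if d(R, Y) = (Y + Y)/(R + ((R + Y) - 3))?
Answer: 0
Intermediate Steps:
A(j, g) = 0 (A(j, g) = -4*0 = 0)
d(R, Y) = 2*Y/(-3 + Y + 2*R) (d(R, Y) = (2*Y)/(R + (-3 + R + Y)) = (2*Y)/(-3 + Y + 2*R) = 2*Y/(-3 + Y + 2*R))
D = 2/19 (D = -2/(-19) = -2*(-1/19) = 2/19 ≈ 0.10526)
((4*d(2, A(E(6), 4)))*5)*D = ((4*(2*0/(-3 + 0 + 2*2)))*5)*(2/19) = ((4*(2*0/(-3 + 0 + 4)))*5)*(2/19) = ((4*(2*0/1))*5)*(2/19) = ((4*(2*0*1))*5)*(2/19) = ((4*0)*5)*(2/19) = (0*5)*(2/19) = 0*(2/19) = 0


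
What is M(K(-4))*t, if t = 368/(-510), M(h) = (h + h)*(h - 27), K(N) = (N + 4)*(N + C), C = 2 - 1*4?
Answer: 0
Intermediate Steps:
C = -2 (C = 2 - 4 = -2)
K(N) = (-2 + N)*(4 + N) (K(N) = (N + 4)*(N - 2) = (4 + N)*(-2 + N) = (-2 + N)*(4 + N))
M(h) = 2*h*(-27 + h) (M(h) = (2*h)*(-27 + h) = 2*h*(-27 + h))
t = -184/255 (t = 368*(-1/510) = -184/255 ≈ -0.72157)
M(K(-4))*t = (2*(-8 + (-4)² + 2*(-4))*(-27 + (-8 + (-4)² + 2*(-4))))*(-184/255) = (2*(-8 + 16 - 8)*(-27 + (-8 + 16 - 8)))*(-184/255) = (2*0*(-27 + 0))*(-184/255) = (2*0*(-27))*(-184/255) = 0*(-184/255) = 0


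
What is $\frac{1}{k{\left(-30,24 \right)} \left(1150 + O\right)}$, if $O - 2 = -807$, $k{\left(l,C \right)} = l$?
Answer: $- \frac{1}{10350} \approx -9.6618 \cdot 10^{-5}$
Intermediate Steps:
$O = -805$ ($O = 2 - 807 = -805$)
$\frac{1}{k{\left(-30,24 \right)} \left(1150 + O\right)} = \frac{1}{\left(-30\right) \left(1150 - 805\right)} = \frac{1}{\left(-30\right) 345} = \frac{1}{-10350} = - \frac{1}{10350}$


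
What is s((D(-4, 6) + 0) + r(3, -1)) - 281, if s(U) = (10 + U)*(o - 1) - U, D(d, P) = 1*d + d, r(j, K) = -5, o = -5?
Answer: -250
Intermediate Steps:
D(d, P) = 2*d (D(d, P) = d + d = 2*d)
s(U) = -60 - 7*U (s(U) = (10 + U)*(-5 - 1) - U = (10 + U)*(-6) - U = (-60 - 6*U) - U = -60 - 7*U)
s((D(-4, 6) + 0) + r(3, -1)) - 281 = (-60 - 7*((2*(-4) + 0) - 5)) - 281 = (-60 - 7*((-8 + 0) - 5)) - 281 = (-60 - 7*(-8 - 5)) - 281 = (-60 - 7*(-13)) - 281 = (-60 + 91) - 281 = 31 - 281 = -250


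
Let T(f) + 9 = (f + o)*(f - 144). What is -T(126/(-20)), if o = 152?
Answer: 2190771/100 ≈ 21908.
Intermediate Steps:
T(f) = -9 + (-144 + f)*(152 + f) (T(f) = -9 + (f + 152)*(f - 144) = -9 + (152 + f)*(-144 + f) = -9 + (-144 + f)*(152 + f))
-T(126/(-20)) = -(-21897 + (126/(-20))**2 + 8*(126/(-20))) = -(-21897 + (126*(-1/20))**2 + 8*(126*(-1/20))) = -(-21897 + (-63/10)**2 + 8*(-63/10)) = -(-21897 + 3969/100 - 252/5) = -1*(-2190771/100) = 2190771/100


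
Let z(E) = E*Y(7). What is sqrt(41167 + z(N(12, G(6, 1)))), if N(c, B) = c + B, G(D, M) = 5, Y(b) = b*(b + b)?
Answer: sqrt(42833) ≈ 206.96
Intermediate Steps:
Y(b) = 2*b**2 (Y(b) = b*(2*b) = 2*b**2)
N(c, B) = B + c
z(E) = 98*E (z(E) = E*(2*7**2) = E*(2*49) = E*98 = 98*E)
sqrt(41167 + z(N(12, G(6, 1)))) = sqrt(41167 + 98*(5 + 12)) = sqrt(41167 + 98*17) = sqrt(41167 + 1666) = sqrt(42833)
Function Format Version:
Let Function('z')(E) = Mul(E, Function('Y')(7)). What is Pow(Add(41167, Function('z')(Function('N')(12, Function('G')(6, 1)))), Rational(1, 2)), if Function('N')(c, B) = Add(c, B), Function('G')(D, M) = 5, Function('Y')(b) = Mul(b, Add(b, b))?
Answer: Pow(42833, Rational(1, 2)) ≈ 206.96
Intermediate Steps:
Function('Y')(b) = Mul(2, Pow(b, 2)) (Function('Y')(b) = Mul(b, Mul(2, b)) = Mul(2, Pow(b, 2)))
Function('N')(c, B) = Add(B, c)
Function('z')(E) = Mul(98, E) (Function('z')(E) = Mul(E, Mul(2, Pow(7, 2))) = Mul(E, Mul(2, 49)) = Mul(E, 98) = Mul(98, E))
Pow(Add(41167, Function('z')(Function('N')(12, Function('G')(6, 1)))), Rational(1, 2)) = Pow(Add(41167, Mul(98, Add(5, 12))), Rational(1, 2)) = Pow(Add(41167, Mul(98, 17)), Rational(1, 2)) = Pow(Add(41167, 1666), Rational(1, 2)) = Pow(42833, Rational(1, 2))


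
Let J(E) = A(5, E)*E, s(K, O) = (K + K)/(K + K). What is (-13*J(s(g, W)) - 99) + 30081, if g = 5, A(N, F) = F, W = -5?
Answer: 29969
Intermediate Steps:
s(K, O) = 1 (s(K, O) = (2*K)/((2*K)) = (2*K)*(1/(2*K)) = 1)
J(E) = E² (J(E) = E*E = E²)
(-13*J(s(g, W)) - 99) + 30081 = (-13*1² - 99) + 30081 = (-13*1 - 99) + 30081 = (-13 - 99) + 30081 = -112 + 30081 = 29969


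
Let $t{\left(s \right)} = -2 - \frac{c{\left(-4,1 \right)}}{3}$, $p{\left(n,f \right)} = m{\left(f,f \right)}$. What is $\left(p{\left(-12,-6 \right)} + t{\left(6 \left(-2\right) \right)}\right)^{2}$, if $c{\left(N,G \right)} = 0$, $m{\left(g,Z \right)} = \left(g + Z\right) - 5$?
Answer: $361$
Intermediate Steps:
$m{\left(g,Z \right)} = -5 + Z + g$ ($m{\left(g,Z \right)} = \left(Z + g\right) - 5 = -5 + Z + g$)
$p{\left(n,f \right)} = -5 + 2 f$ ($p{\left(n,f \right)} = -5 + f + f = -5 + 2 f$)
$t{\left(s \right)} = -2$ ($t{\left(s \right)} = -2 - \frac{0}{3} = -2 - 0 \cdot \frac{1}{3} = -2 - 0 = -2 + 0 = -2$)
$\left(p{\left(-12,-6 \right)} + t{\left(6 \left(-2\right) \right)}\right)^{2} = \left(\left(-5 + 2 \left(-6\right)\right) - 2\right)^{2} = \left(\left(-5 - 12\right) - 2\right)^{2} = \left(-17 - 2\right)^{2} = \left(-19\right)^{2} = 361$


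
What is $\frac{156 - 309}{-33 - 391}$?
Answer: $\frac{153}{424} \approx 0.36085$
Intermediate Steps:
$\frac{156 - 309}{-33 - 391} = - \frac{153}{-424} = \left(-153\right) \left(- \frac{1}{424}\right) = \frac{153}{424}$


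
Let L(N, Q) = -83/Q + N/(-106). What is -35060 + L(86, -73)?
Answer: -135645880/3869 ≈ -35060.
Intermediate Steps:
L(N, Q) = -83/Q - N/106 (L(N, Q) = -83/Q + N*(-1/106) = -83/Q - N/106)
-35060 + L(86, -73) = -35060 + (-83/(-73) - 1/106*86) = -35060 + (-83*(-1/73) - 43/53) = -35060 + (83/73 - 43/53) = -35060 + 1260/3869 = -135645880/3869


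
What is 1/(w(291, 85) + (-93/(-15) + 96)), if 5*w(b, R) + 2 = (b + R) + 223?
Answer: 5/1108 ≈ 0.0045126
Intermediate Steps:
w(b, R) = 221/5 + R/5 + b/5 (w(b, R) = -⅖ + ((b + R) + 223)/5 = -⅖ + ((R + b) + 223)/5 = -⅖ + (223 + R + b)/5 = -⅖ + (223/5 + R/5 + b/5) = 221/5 + R/5 + b/5)
1/(w(291, 85) + (-93/(-15) + 96)) = 1/((221/5 + (⅕)*85 + (⅕)*291) + (-93/(-15) + 96)) = 1/((221/5 + 17 + 291/5) + (-1/15*(-93) + 96)) = 1/(597/5 + (31/5 + 96)) = 1/(597/5 + 511/5) = 1/(1108/5) = 5/1108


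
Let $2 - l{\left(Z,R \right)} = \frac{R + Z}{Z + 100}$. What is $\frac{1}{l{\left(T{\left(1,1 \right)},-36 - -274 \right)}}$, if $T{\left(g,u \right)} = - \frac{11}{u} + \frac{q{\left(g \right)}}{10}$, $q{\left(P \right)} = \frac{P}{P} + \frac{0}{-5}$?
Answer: $- \frac{297}{163} \approx -1.8221$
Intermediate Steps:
$q{\left(P \right)} = 1$ ($q{\left(P \right)} = 1 + 0 \left(- \frac{1}{5}\right) = 1 + 0 = 1$)
$T{\left(g,u \right)} = \frac{1}{10} - \frac{11}{u}$ ($T{\left(g,u \right)} = - \frac{11}{u} + 1 \cdot \frac{1}{10} = - \frac{11}{u} + \frac{1}{10} = \frac{1}{10} - \frac{11}{u}$)
$l{\left(Z,R \right)} = 2 - \frac{R + Z}{100 + Z}$ ($l{\left(Z,R \right)} = 2 - \frac{R + Z}{Z + 100} = 2 - \frac{R + Z}{100 + Z}$)
$\frac{1}{l{\left(T{\left(1,1 \right)},-36 - -274 \right)}} = \frac{1}{\frac{1}{100 + \frac{-110 + 1}{10 \cdot 1}} \left(200 + \frac{-110 + 1}{10 \cdot 1} - \left(-36 - -274\right)\right)} = \frac{1}{\frac{1}{100 + \frac{1}{10} \cdot 1 \left(-109\right)} \left(200 + \frac{1}{10} \cdot 1 \left(-109\right) - \left(-36 + 274\right)\right)} = \frac{1}{\frac{1}{100 - \frac{109}{10}} \left(200 - \frac{109}{10} - 238\right)} = \frac{1}{\frac{1}{\frac{891}{10}} \left(200 - \frac{109}{10} - 238\right)} = \frac{1}{\frac{10}{891} \left(- \frac{489}{10}\right)} = \frac{1}{- \frac{163}{297}} = - \frac{297}{163}$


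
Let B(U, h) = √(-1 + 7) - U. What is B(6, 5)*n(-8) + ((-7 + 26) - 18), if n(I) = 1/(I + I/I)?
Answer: 13/7 - √6/7 ≈ 1.5072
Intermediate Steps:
B(U, h) = √6 - U
n(I) = 1/(1 + I) (n(I) = 1/(I + 1) = 1/(1 + I))
B(6, 5)*n(-8) + ((-7 + 26) - 18) = (√6 - 1*6)/(1 - 8) + ((-7 + 26) - 18) = (√6 - 6)/(-7) + (19 - 18) = (-6 + √6)*(-⅐) + 1 = (6/7 - √6/7) + 1 = 13/7 - √6/7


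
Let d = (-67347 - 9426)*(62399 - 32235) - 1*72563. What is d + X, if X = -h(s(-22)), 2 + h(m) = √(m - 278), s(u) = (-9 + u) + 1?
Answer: -2315853333 - 2*I*√77 ≈ -2.3159e+9 - 17.55*I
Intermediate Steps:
s(u) = -8 + u
h(m) = -2 + √(-278 + m) (h(m) = -2 + √(m - 278) = -2 + √(-278 + m))
X = 2 - 2*I*√77 (X = -(-2 + √(-278 + (-8 - 22))) = -(-2 + √(-278 - 30)) = -(-2 + √(-308)) = -(-2 + 2*I*√77) = 2 - 2*I*√77 ≈ 2.0 - 17.55*I)
d = -2315853335 (d = -76773*30164 - 72563 = -2315780772 - 72563 = -2315853335)
d + X = -2315853335 + (2 - 2*I*√77) = -2315853333 - 2*I*√77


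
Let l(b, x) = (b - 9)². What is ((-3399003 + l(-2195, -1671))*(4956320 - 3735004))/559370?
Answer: 890713697354/279685 ≈ 3.1847e+6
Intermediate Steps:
l(b, x) = (-9 + b)²
((-3399003 + l(-2195, -1671))*(4956320 - 3735004))/559370 = ((-3399003 + (-9 - 2195)²)*(4956320 - 3735004))/559370 = ((-3399003 + (-2204)²)*1221316)*(1/559370) = ((-3399003 + 4857616)*1221316)*(1/559370) = (1458613*1221316)*(1/559370) = 1781427394708*(1/559370) = 890713697354/279685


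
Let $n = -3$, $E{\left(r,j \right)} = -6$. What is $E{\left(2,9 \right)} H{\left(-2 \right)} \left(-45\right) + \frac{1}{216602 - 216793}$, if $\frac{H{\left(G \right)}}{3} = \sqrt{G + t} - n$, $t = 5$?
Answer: $\frac{464129}{191} + 810 \sqrt{3} \approx 3833.0$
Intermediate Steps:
$H{\left(G \right)} = 9 + 3 \sqrt{5 + G}$ ($H{\left(G \right)} = 3 \left(\sqrt{G + 5} - -3\right) = 3 \left(\sqrt{5 + G} + 3\right) = 3 \left(3 + \sqrt{5 + G}\right) = 9 + 3 \sqrt{5 + G}$)
$E{\left(2,9 \right)} H{\left(-2 \right)} \left(-45\right) + \frac{1}{216602 - 216793} = - 6 \left(9 + 3 \sqrt{5 - 2}\right) \left(-45\right) + \frac{1}{216602 - 216793} = - 6 \left(9 + 3 \sqrt{3}\right) \left(-45\right) + \frac{1}{-191} = \left(-54 - 18 \sqrt{3}\right) \left(-45\right) - \frac{1}{191} = \left(2430 + 810 \sqrt{3}\right) - \frac{1}{191} = \frac{464129}{191} + 810 \sqrt{3}$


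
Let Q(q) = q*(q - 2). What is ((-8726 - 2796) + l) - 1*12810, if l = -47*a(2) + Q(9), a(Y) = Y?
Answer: -24363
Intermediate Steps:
Q(q) = q*(-2 + q)
l = -31 (l = -47*2 + 9*(-2 + 9) = -94 + 9*7 = -94 + 63 = -31)
((-8726 - 2796) + l) - 1*12810 = ((-8726 - 2796) - 31) - 1*12810 = (-11522 - 31) - 12810 = -11553 - 12810 = -24363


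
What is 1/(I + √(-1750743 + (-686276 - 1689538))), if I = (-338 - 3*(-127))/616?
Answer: 26488/1565846814841 - 379456*I*√4126557/1565846814841 ≈ 1.6916e-8 - 0.00049227*I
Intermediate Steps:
I = 43/616 (I = (-338 + 381)/616 = (1/616)*43 = 43/616 ≈ 0.069805)
1/(I + √(-1750743 + (-686276 - 1689538))) = 1/(43/616 + √(-1750743 + (-686276 - 1689538))) = 1/(43/616 + √(-1750743 - 2375814)) = 1/(43/616 + √(-4126557)) = 1/(43/616 + I*√4126557)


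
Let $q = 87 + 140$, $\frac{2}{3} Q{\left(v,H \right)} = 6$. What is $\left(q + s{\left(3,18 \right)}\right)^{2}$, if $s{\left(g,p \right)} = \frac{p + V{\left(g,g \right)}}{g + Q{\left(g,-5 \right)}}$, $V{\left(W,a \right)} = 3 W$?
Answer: $\frac{840889}{16} \approx 52556.0$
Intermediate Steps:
$Q{\left(v,H \right)} = 9$ ($Q{\left(v,H \right)} = \frac{3}{2} \cdot 6 = 9$)
$q = 227$
$s{\left(g,p \right)} = \frac{p + 3 g}{9 + g}$ ($s{\left(g,p \right)} = \frac{p + 3 g}{g + 9} = \frac{p + 3 g}{9 + g}$)
$\left(q + s{\left(3,18 \right)}\right)^{2} = \left(227 + \frac{18 + 3 \cdot 3}{9 + 3}\right)^{2} = \left(227 + \frac{18 + 9}{12}\right)^{2} = \left(227 + \frac{1}{12} \cdot 27\right)^{2} = \left(227 + \frac{9}{4}\right)^{2} = \left(\frac{917}{4}\right)^{2} = \frac{840889}{16}$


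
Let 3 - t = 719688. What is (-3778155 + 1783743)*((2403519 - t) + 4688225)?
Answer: -15579207734748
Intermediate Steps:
t = -719685 (t = 3 - 1*719688 = 3 - 719688 = -719685)
(-3778155 + 1783743)*((2403519 - t) + 4688225) = (-3778155 + 1783743)*((2403519 - 1*(-719685)) + 4688225) = -1994412*((2403519 + 719685) + 4688225) = -1994412*(3123204 + 4688225) = -1994412*7811429 = -15579207734748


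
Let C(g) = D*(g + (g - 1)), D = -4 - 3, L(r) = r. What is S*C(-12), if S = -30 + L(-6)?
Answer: -6300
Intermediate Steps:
D = -7
S = -36 (S = -30 - 6 = -36)
C(g) = 7 - 14*g (C(g) = -7*(g + (g - 1)) = -7*(g + (-1 + g)) = -7*(-1 + 2*g) = 7 - 14*g)
S*C(-12) = -36*(7 - 14*(-12)) = -36*(7 + 168) = -36*175 = -6300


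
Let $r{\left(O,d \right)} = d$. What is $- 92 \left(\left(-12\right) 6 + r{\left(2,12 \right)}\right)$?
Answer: $5520$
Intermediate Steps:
$- 92 \left(\left(-12\right) 6 + r{\left(2,12 \right)}\right) = - 92 \left(\left(-12\right) 6 + 12\right) = - 92 \left(-72 + 12\right) = \left(-92\right) \left(-60\right) = 5520$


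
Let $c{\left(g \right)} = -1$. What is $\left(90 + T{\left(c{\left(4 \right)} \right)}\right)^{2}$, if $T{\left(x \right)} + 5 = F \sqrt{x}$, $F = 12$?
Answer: $7081 + 2040 i \approx 7081.0 + 2040.0 i$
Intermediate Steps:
$T{\left(x \right)} = -5 + 12 \sqrt{x}$
$\left(90 + T{\left(c{\left(4 \right)} \right)}\right)^{2} = \left(90 - \left(5 - 12 \sqrt{-1}\right)\right)^{2} = \left(90 - \left(5 - 12 i\right)\right)^{2} = \left(85 + 12 i\right)^{2}$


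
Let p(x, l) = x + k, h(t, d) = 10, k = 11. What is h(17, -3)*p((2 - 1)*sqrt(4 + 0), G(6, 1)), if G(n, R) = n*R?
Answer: 130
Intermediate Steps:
G(n, R) = R*n
p(x, l) = 11 + x (p(x, l) = x + 11 = 11 + x)
h(17, -3)*p((2 - 1)*sqrt(4 + 0), G(6, 1)) = 10*(11 + (2 - 1)*sqrt(4 + 0)) = 10*(11 + 1*sqrt(4)) = 10*(11 + 1*2) = 10*(11 + 2) = 10*13 = 130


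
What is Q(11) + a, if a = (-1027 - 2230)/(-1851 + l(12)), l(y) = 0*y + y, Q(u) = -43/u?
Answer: -43250/20229 ≈ -2.1380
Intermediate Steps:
l(y) = y (l(y) = 0 + y = y)
a = 3257/1839 (a = (-1027 - 2230)/(-1851 + 12) = -3257/(-1839) = -3257*(-1/1839) = 3257/1839 ≈ 1.7711)
Q(11) + a = -43/11 + 3257/1839 = -43250/20229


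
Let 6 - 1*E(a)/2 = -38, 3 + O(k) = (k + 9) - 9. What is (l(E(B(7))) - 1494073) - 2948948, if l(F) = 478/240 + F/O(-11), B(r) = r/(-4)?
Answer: -3732141247/840 ≈ -4.4430e+6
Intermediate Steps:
O(k) = -3 + k (O(k) = -3 + ((k + 9) - 9) = -3 + ((9 + k) - 9) = -3 + k)
B(r) = -r/4 (B(r) = r*(-¼) = -r/4)
E(a) = 88 (E(a) = 12 - 2*(-38) = 12 + 76 = 88)
l(F) = 239/120 - F/14 (l(F) = 478/240 + F/(-3 - 11) = 478*(1/240) + F/(-14) = 239/120 + F*(-1/14) = 239/120 - F/14)
(l(E(B(7))) - 1494073) - 2948948 = ((239/120 - 1/14*88) - 1494073) - 2948948 = ((239/120 - 44/7) - 1494073) - 2948948 = (-3607/840 - 1494073) - 2948948 = -1255024927/840 - 2948948 = -3732141247/840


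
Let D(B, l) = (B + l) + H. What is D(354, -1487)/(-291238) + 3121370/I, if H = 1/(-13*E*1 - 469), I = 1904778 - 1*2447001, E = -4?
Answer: -63137081518999/10975157974143 ≈ -5.7527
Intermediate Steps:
I = -542223 (I = 1904778 - 2447001 = -542223)
H = -1/417 (H = 1/(-13*(-4)*1 - 469) = 1/(52*1 - 469) = 1/(52 - 469) = 1/(-417) = -1/417 ≈ -0.0023981)
D(B, l) = -1/417 + B + l (D(B, l) = (B + l) - 1/417 = -1/417 + B + l)
D(354, -1487)/(-291238) + 3121370/I = (-1/417 + 354 - 1487)/(-291238) + 3121370/(-542223) = -472462/417*(-1/291238) + 3121370*(-1/542223) = 236231/60723123 - 3121370/542223 = -63137081518999/10975157974143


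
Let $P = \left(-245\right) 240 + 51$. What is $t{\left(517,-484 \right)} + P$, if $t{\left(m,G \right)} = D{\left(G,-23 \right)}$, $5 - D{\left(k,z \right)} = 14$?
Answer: $-58758$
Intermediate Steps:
$D{\left(k,z \right)} = -9$ ($D{\left(k,z \right)} = 5 - 14 = -9$)
$t{\left(m,G \right)} = -9$
$P = -58749$ ($P = -58800 + 51 = -58749$)
$t{\left(517,-484 \right)} + P = -9 - 58749 = -58758$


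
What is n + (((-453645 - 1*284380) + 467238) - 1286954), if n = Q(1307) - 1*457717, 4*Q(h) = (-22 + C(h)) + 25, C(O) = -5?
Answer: -4030917/2 ≈ -2.0155e+6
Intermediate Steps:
Q(h) = -1/2 (Q(h) = ((-22 - 5) + 25)/4 = (-27 + 25)/4 = (1/4)*(-2) = -1/2)
n = -915435/2 (n = -1/2 - 1*457717 = -1/2 - 457717 = -915435/2 ≈ -4.5772e+5)
n + (((-453645 - 1*284380) + 467238) - 1286954) = -915435/2 + (((-453645 - 1*284380) + 467238) - 1286954) = -915435/2 + (((-453645 - 284380) + 467238) - 1286954) = -915435/2 + ((-738025 + 467238) - 1286954) = -915435/2 + (-270787 - 1286954) = -915435/2 - 1557741 = -4030917/2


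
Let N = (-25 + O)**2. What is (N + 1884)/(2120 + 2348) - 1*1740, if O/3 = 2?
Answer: -7772075/4468 ≈ -1739.5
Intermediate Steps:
O = 6 (O = 3*2 = 6)
N = 361 (N = (-25 + 6)**2 = (-19)**2 = 361)
(N + 1884)/(2120 + 2348) - 1*1740 = (361 + 1884)/(2120 + 2348) - 1*1740 = 2245/4468 - 1740 = -7772075/4468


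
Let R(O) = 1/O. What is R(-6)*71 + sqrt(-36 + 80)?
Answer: -71/6 + 2*sqrt(11) ≈ -5.2001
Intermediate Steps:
R(-6)*71 + sqrt(-36 + 80) = 71/(-6) + sqrt(-36 + 80) = -1/6*71 + sqrt(44) = -71/6 + 2*sqrt(11)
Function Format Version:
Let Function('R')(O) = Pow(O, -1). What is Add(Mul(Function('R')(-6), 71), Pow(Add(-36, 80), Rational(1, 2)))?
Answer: Add(Rational(-71, 6), Mul(2, Pow(11, Rational(1, 2)))) ≈ -5.2001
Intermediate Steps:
Add(Mul(Function('R')(-6), 71), Pow(Add(-36, 80), Rational(1, 2))) = Add(Mul(Pow(-6, -1), 71), Pow(Add(-36, 80), Rational(1, 2))) = Add(Mul(Rational(-1, 6), 71), Pow(44, Rational(1, 2))) = Add(Rational(-71, 6), Mul(2, Pow(11, Rational(1, 2))))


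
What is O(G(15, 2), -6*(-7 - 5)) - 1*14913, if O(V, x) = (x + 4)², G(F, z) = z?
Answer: -9137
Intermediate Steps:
O(V, x) = (4 + x)²
O(G(15, 2), -6*(-7 - 5)) - 1*14913 = (4 - 6*(-7 - 5))² - 1*14913 = (4 - 6*(-12))² - 14913 = (4 + 72)² - 14913 = 76² - 14913 = 5776 - 14913 = -9137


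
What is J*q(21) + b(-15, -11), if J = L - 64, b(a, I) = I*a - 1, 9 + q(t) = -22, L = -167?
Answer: 7325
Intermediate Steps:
q(t) = -31 (q(t) = -9 - 22 = -31)
b(a, I) = -1 + I*a
J = -231 (J = -167 - 64 = -231)
J*q(21) + b(-15, -11) = -231*(-31) + (-1 - 11*(-15)) = 7161 + (-1 + 165) = 7161 + 164 = 7325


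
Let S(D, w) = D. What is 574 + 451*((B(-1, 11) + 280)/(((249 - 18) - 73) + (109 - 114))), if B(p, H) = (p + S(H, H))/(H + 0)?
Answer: 71504/51 ≈ 1402.0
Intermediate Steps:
B(p, H) = (H + p)/H (B(p, H) = (p + H)/(H + 0) = (H + p)/H)
574 + 451*((B(-1, 11) + 280)/(((249 - 18) - 73) + (109 - 114))) = 574 + 451*(((11 - 1)/11 + 280)/(((249 - 18) - 73) + (109 - 114))) = 574 + 451*(((1/11)*10 + 280)/((231 - 73) - 5)) = 574 + 451*((10/11 + 280)/(158 - 5)) = 574 + 451*((3090/11)/153) = 574 + 451*((3090/11)*(1/153)) = 574 + 451*(1030/561) = 574 + 42230/51 = 71504/51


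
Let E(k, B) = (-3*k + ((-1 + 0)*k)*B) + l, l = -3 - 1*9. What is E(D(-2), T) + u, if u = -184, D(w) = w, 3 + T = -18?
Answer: -232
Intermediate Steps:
T = -21 (T = -3 - 18 = -21)
l = -12 (l = -3 - 9 = -12)
E(k, B) = -12 - 3*k - B*k (E(k, B) = (-3*k + ((-1 + 0)*k)*B) - 12 = (-3*k + (-k)*B) - 12 = (-3*k - B*k) - 12 = -12 - 3*k - B*k)
E(D(-2), T) + u = (-12 - 3*(-2) - 1*(-21)*(-2)) - 184 = (-12 + 6 - 42) - 184 = -48 - 184 = -232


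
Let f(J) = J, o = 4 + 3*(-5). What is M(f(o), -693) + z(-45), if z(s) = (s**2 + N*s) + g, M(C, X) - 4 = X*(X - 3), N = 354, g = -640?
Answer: 467787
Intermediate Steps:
o = -11 (o = 4 - 15 = -11)
M(C, X) = 4 + X*(-3 + X) (M(C, X) = 4 + X*(X - 3) = 4 + X*(-3 + X))
z(s) = -640 + s**2 + 354*s (z(s) = (s**2 + 354*s) - 640 = -640 + s**2 + 354*s)
M(f(o), -693) + z(-45) = (4 + (-693)**2 - 3*(-693)) + (-640 + (-45)**2 + 354*(-45)) = (4 + 480249 + 2079) + (-640 + 2025 - 15930) = 482332 - 14545 = 467787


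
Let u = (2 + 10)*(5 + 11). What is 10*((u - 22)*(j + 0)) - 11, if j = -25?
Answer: -42511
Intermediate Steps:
u = 192 (u = 12*16 = 192)
10*((u - 22)*(j + 0)) - 11 = 10*((192 - 22)*(-25 + 0)) - 11 = 10*(170*(-25)) - 11 = 10*(-4250) - 11 = -42500 - 11 = -42511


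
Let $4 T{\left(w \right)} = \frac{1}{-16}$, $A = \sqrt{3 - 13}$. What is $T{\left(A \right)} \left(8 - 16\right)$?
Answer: $\frac{1}{8} \approx 0.125$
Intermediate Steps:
$A = i \sqrt{10}$ ($A = \sqrt{-10} = i \sqrt{10} \approx 3.1623 i$)
$T{\left(w \right)} = - \frac{1}{64}$ ($T{\left(w \right)} = \frac{1}{4 \left(-16\right)} = \frac{1}{4} \left(- \frac{1}{16}\right) = - \frac{1}{64}$)
$T{\left(A \right)} \left(8 - 16\right) = - \frac{8 - 16}{64} = \left(- \frac{1}{64}\right) \left(-8\right) = \frac{1}{8}$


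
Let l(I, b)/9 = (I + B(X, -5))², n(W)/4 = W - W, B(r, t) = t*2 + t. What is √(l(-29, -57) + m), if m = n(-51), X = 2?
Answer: 132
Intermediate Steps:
B(r, t) = 3*t (B(r, t) = 2*t + t = 3*t)
n(W) = 0 (n(W) = 4*(W - W) = 4*0 = 0)
l(I, b) = 9*(-15 + I)² (l(I, b) = 9*(I + 3*(-5))² = 9*(I - 15)² = 9*(-15 + I)²)
m = 0
√(l(-29, -57) + m) = √(9*(-15 - 29)² + 0) = √(9*(-44)² + 0) = √(9*1936 + 0) = √(17424 + 0) = √17424 = 132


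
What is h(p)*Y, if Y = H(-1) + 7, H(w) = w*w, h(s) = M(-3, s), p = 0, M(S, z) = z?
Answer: 0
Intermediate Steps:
h(s) = s
H(w) = w²
Y = 8 (Y = (-1)² + 7 = 1 + 7 = 8)
h(p)*Y = 0*8 = 0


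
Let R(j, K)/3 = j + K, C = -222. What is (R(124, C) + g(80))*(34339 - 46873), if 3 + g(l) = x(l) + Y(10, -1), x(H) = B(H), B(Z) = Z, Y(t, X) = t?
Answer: 2594538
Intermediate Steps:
x(H) = H
R(j, K) = 3*K + 3*j (R(j, K) = 3*(j + K) = 3*(K + j) = 3*K + 3*j)
g(l) = 7 + l (g(l) = -3 + (l + 10) = -3 + (10 + l) = 7 + l)
(R(124, C) + g(80))*(34339 - 46873) = ((3*(-222) + 3*124) + (7 + 80))*(34339 - 46873) = ((-666 + 372) + 87)*(-12534) = (-294 + 87)*(-12534) = -207*(-12534) = 2594538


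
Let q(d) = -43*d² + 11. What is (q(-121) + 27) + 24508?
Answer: -605017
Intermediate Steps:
q(d) = 11 - 43*d²
(q(-121) + 27) + 24508 = ((11 - 43*(-121)²) + 27) + 24508 = ((11 - 43*14641) + 27) + 24508 = ((11 - 629563) + 27) + 24508 = (-629552 + 27) + 24508 = -629525 + 24508 = -605017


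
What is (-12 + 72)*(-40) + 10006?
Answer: 7606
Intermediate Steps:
(-12 + 72)*(-40) + 10006 = 60*(-40) + 10006 = -2400 + 10006 = 7606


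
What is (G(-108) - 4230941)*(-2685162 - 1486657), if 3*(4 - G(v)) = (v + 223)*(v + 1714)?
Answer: 53722603344319/3 ≈ 1.7908e+13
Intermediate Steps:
G(v) = 4 - (223 + v)*(1714 + v)/3 (G(v) = 4 - (v + 223)*(v + 1714)/3 = 4 - (223 + v)*(1714 + v)/3)
(G(-108) - 4230941)*(-2685162 - 1486657) = ((-382210/3 - 1937/3*(-108) - ⅓*(-108)²) - 4230941)*(-2685162 - 1486657) = ((-382210/3 + 69732 - ⅓*11664) - 4230941)*(-4171819) = ((-382210/3 + 69732 - 3888) - 4230941)*(-4171819) = (-184678/3 - 4230941)*(-4171819) = -12877501/3*(-4171819) = 53722603344319/3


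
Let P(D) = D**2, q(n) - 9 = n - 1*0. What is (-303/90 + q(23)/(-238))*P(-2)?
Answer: -24998/1785 ≈ -14.004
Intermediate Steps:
q(n) = 9 + n (q(n) = 9 + (n - 1*0) = 9 + (n + 0) = 9 + n)
(-303/90 + q(23)/(-238))*P(-2) = (-303/90 + (9 + 23)/(-238))*(-2)**2 = (-303*1/90 + 32*(-1/238))*4 = (-101/30 - 16/119)*4 = -12499/3570*4 = -24998/1785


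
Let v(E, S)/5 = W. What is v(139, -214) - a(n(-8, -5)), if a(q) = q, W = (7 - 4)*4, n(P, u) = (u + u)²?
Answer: -40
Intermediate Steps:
n(P, u) = 4*u² (n(P, u) = (2*u)² = 4*u²)
W = 12 (W = 3*4 = 12)
v(E, S) = 60 (v(E, S) = 5*12 = 60)
v(139, -214) - a(n(-8, -5)) = 60 - 4*(-5)² = 60 - 4*25 = 60 - 1*100 = 60 - 100 = -40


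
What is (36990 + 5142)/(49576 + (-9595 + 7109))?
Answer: 21066/23545 ≈ 0.89471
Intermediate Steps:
(36990 + 5142)/(49576 + (-9595 + 7109)) = 42132/(49576 - 2486) = 42132/47090 = 42132*(1/47090) = 21066/23545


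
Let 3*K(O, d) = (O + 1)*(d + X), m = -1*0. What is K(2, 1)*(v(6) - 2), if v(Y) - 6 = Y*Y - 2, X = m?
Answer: 38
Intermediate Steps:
m = 0
X = 0
v(Y) = 4 + Y² (v(Y) = 6 + (Y*Y - 2) = 6 + (Y² - 2) = 6 + (-2 + Y²) = 4 + Y²)
K(O, d) = d*(1 + O)/3 (K(O, d) = ((O + 1)*(d + 0))/3 = ((1 + O)*d)/3 = (d*(1 + O))/3 = d*(1 + O)/3)
K(2, 1)*(v(6) - 2) = ((⅓)*1*(1 + 2))*((4 + 6²) - 2) = ((⅓)*1*3)*((4 + 36) - 2) = 1*(40 - 2) = 1*38 = 38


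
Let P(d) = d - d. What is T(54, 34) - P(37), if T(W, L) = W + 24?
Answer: 78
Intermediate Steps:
P(d) = 0
T(W, L) = 24 + W
T(54, 34) - P(37) = (24 + 54) - 1*0 = 78 + 0 = 78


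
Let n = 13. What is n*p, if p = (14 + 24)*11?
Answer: 5434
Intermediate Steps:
p = 418 (p = 38*11 = 418)
n*p = 13*418 = 5434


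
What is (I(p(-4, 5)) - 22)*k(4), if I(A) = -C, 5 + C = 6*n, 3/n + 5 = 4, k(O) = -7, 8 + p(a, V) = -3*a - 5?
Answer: -7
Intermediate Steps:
p(a, V) = -13 - 3*a (p(a, V) = -8 + (-3*a - 5) = -8 + (-5 - 3*a) = -13 - 3*a)
n = -3 (n = 3/(-5 + 4) = 3/(-1) = 3*(-1) = -3)
C = -23 (C = -5 + 6*(-3) = -5 - 18 = -23)
I(A) = 23 (I(A) = -1*(-23) = 23)
(I(p(-4, 5)) - 22)*k(4) = (23 - 22)*(-7) = 1*(-7) = -7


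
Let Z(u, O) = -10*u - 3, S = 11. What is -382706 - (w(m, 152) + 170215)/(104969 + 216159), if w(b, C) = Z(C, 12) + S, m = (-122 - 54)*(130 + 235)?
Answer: -122897781071/321128 ≈ -3.8271e+5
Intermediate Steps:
m = -64240 (m = -176*365 = -64240)
Z(u, O) = -3 - 10*u
w(b, C) = 8 - 10*C (w(b, C) = (-3 - 10*C) + 11 = 8 - 10*C)
-382706 - (w(m, 152) + 170215)/(104969 + 216159) = -382706 - ((8 - 10*152) + 170215)/(104969 + 216159) = -382706 - ((8 - 1520) + 170215)/321128 = -382706 - (-1512 + 170215)/321128 = -382706 - 168703/321128 = -122897781071/321128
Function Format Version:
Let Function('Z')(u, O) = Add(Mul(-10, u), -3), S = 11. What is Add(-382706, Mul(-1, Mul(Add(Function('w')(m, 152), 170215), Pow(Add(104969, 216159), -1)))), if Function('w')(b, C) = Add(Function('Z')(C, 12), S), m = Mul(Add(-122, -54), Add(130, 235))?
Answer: Rational(-122897781071, 321128) ≈ -3.8271e+5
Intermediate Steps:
m = -64240 (m = Mul(-176, 365) = -64240)
Function('Z')(u, O) = Add(-3, Mul(-10, u))
Function('w')(b, C) = Add(8, Mul(-10, C)) (Function('w')(b, C) = Add(Add(-3, Mul(-10, C)), 11) = Add(8, Mul(-10, C)))
Add(-382706, Mul(-1, Mul(Add(Function('w')(m, 152), 170215), Pow(Add(104969, 216159), -1)))) = Add(-382706, Mul(-1, Mul(Add(Add(8, Mul(-10, 152)), 170215), Pow(Add(104969, 216159), -1)))) = Add(-382706, Mul(-1, Mul(Add(Add(8, -1520), 170215), Pow(321128, -1)))) = Add(-382706, Mul(-1, Mul(Add(-1512, 170215), Rational(1, 321128)))) = Add(-382706, Mul(-1, Mul(168703, Rational(1, 321128)))) = Add(-382706, Mul(-1, Rational(168703, 321128))) = Add(-382706, Rational(-168703, 321128)) = Rational(-122897781071, 321128)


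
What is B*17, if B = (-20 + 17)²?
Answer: 153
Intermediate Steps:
B = 9 (B = (-3)² = 9)
B*17 = 9*17 = 153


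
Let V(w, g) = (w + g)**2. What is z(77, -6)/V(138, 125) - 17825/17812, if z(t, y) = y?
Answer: -1233044297/1232038228 ≈ -1.0008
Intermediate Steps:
V(w, g) = (g + w)**2
z(77, -6)/V(138, 125) - 17825/17812 = -6/(125 + 138)**2 - 17825/17812 = -6/(263**2) - 17825*1/17812 = -6/69169 - 17825/17812 = -1233044297/1232038228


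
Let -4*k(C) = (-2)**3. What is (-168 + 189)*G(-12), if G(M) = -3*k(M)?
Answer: -126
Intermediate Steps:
k(C) = 2 (k(C) = -1/4*(-2)**3 = -1/4*(-8) = 2)
G(M) = -6 (G(M) = -3*2 = -6)
(-168 + 189)*G(-12) = (-168 + 189)*(-6) = 21*(-6) = -126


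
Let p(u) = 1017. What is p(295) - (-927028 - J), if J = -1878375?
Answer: -950330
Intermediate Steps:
p(295) - (-927028 - J) = 1017 - (-927028 - 1*(-1878375)) = 1017 - (-927028 + 1878375) = 1017 - 1*951347 = 1017 - 951347 = -950330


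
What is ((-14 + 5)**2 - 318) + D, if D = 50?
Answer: -187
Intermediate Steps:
((-14 + 5)**2 - 318) + D = ((-14 + 5)**2 - 318) + 50 = ((-9)**2 - 318) + 50 = (81 - 318) + 50 = -237 + 50 = -187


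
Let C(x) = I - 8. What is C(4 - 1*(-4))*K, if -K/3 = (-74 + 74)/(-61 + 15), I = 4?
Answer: 0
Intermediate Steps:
C(x) = -4 (C(x) = 4 - 8 = -4)
K = 0 (K = -3*(-74 + 74)/(-61 + 15) = -0/(-46) = -0*(-1)/46 = -3*0 = 0)
C(4 - 1*(-4))*K = -4*0 = 0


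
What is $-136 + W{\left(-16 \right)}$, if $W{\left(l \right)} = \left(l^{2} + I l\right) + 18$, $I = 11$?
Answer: $-38$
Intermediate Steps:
$W{\left(l \right)} = 18 + l^{2} + 11 l$ ($W{\left(l \right)} = \left(l^{2} + 11 l\right) + 18 = 18 + l^{2} + 11 l$)
$-136 + W{\left(-16 \right)} = -136 + \left(18 + \left(-16\right)^{2} + 11 \left(-16\right)\right) = -136 + \left(18 + 256 - 176\right) = -136 + 98 = -38$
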